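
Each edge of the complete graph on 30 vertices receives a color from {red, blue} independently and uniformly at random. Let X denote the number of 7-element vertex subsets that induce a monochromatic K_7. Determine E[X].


Let X = Σ_S X_S over the C(30, 7) = 2035800 subsets S of size 7, where X_S = 1 if the K_7 on S is monochromatic.
For a fixed S, the K_7 on S has C(7, 2) = 21 edges. P[all 21 edges red] = (1/2)^21, and likewise for blue, so P[monochromatic] = 2·(1/2)^21 = 2^{1 − 21} = 1/1048576.
Summing: E[X] = C(30, 7) · 2^{1 − 21} = 2035800 · 1/1048576 = 254475/131072.
Numerically: E[X] ≈ 1.94149.

E[X] = C(30,7)·2^(1−C(7,2)) = 254475/131072 ≈ 1.94149.


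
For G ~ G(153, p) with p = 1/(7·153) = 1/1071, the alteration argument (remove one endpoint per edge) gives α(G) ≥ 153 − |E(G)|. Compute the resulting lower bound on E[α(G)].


E[|E(G)|] = C(153, 2)·p = 11628 · (1/1071) = 76/7.
E[α(G)] ≥ n − E[|E(G)|] = 153 − 76/7 = 995/7.
Numerically: ≈ 142.1429.
(This is only a lower bound; the true E[α(G)] may be larger.)

E[α(G)] ≥ 995/7 ≈ 142.1429.


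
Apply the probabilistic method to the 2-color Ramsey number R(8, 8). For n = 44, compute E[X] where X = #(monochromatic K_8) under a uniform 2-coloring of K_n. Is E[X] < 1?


E[X] = C(44, 8) · 2^{1 − 28} = 177232627 · 2^{−27} = 177232627/134217728.
As a reduced fraction: E[X] = 177232627/134217728 ≈ 1.320.
Is E[X] < 1? NO.
Since E[X] ≥ 1, the first-moment bound is inconclusive at n = 44; it does NOT by itself certify R(8, 8) > 44.

E[X] = 177232627/134217728 ≈ 1.320; E[X] ≥ 1; first-moment method inconclusive here.


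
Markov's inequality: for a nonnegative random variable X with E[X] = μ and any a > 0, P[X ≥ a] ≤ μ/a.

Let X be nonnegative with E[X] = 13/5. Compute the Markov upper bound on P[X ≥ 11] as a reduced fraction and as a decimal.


μ = E[X] = 13/5, a = 11.
Markov: P[X ≥ 11] ≤ μ/a = (13/5)/11 = 13/55.
Numerically: ≈ 0.236364.
(Since a = 11 > μ = 2.600000, the bound 13/55 is < 1 and informative.)

P[X ≥ 11] ≤ 13/55 ≈ 0.236364.


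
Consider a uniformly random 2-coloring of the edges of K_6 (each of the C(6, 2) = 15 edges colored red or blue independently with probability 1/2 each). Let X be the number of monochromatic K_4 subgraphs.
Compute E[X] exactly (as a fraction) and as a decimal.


Let X = Σ_S X_S over the C(6, 4) = 15 subsets S of size 4, where X_S = 1 if the K_4 on S is monochromatic.
For a fixed S, the K_4 on S has C(4, 2) = 6 edges. P[all 6 edges red] = (1/2)^6, and likewise for blue, so P[monochromatic] = 2·(1/2)^6 = 2^{1 − 6} = 1/32.
By linearity of expectation: E[X] = C(6, 4) · 2^{1 − 6} = 15 · 1/32 = 15/32.
Numerically: E[X] ≈ 0.469.

E[X] = C(6,4)·2^(1−C(4,2)) = 15/32 ≈ 0.469.


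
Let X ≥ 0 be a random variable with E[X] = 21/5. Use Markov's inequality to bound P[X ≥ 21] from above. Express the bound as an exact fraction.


μ = E[X] = 21/5, a = 21.
Markov: P[X ≥ 21] ≤ μ/a = (21/5)/21 = 1/5.
Numerically: ≈ 0.200.
(Since a = 21 > μ = 4.200, the bound 1/5 is < 1 and informative.)

P[X ≥ 21] ≤ 1/5 ≈ 0.200.


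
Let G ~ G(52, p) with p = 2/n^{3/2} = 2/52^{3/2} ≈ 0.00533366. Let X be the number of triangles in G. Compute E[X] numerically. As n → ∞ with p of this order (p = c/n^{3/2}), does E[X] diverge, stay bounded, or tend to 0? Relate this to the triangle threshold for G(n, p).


Number of potential triangles: C(52, 3) = 22100.
Each occurs with probability p³ ≈ (0.00533366)³ ≈ 1.51731217e-07.
By linearity: E[X] = C(52, 3)·p³ ≈ 22100 · 1.51731217e-07 ≈ 0.003353.
Since α = 3/2 > 1, p = c/n^{3/2} = o(1/n) is below the triangle threshold p ~ 1/n. Asymptotically E[X] ~ (c³/6)·n^{3(1−α)} = (2³/6)·n^{-1.5} → 0, so by Markov's inequality G has no triangles w.h.p.

E[X] ≈ 0.003353; in regime p = Θ(1/n^{3/2}) E[X] tends to 0 (below the triangle threshold p ~ 1/n).


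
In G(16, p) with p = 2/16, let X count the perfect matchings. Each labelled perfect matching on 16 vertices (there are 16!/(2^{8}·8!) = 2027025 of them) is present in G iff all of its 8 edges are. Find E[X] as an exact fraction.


K_16 has 16!/(2^{8}·8!) = 2027025 labelled perfect matchings.
For each such perfect matching H, let X_H = 1 if all 8 edges of H are present in G. Then P[X_H = 1] = p^{8} = (1/8)^{8} = 1/16777216.
Summing the indicators: E[X] = Σ_H E[X_H] = 2027025 · p^{8} = 2027025 · 1/16777216 = 2027025/16777216.
Numerically: E[X] ≈ 0.12082.

E[X] = 2027025 · (1/8)^{8} = 2027025/16777216 ≈ 0.12082.


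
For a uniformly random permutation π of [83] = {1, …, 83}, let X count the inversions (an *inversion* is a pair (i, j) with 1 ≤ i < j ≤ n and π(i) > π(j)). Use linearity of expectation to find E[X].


Write X = Σ X_I over the C(83, 2) = 3403 pairs i < j, with X_I the indicator of one inversion.
There are 3403 indicators.
For each fixed pair i < j, the values π(i) and π(j) are two distinct elements of {1, …, 83} in uniformly random order; by symmetry P[π(i) > π(j)] = 1/2.
By linearity: E[X] = 3403 · (1/2) = C(83, 2) · (1/2) = 3403/2 = 3403/2 ≈ 1701.500.

E[X] = 3403/2 = 1701.500.


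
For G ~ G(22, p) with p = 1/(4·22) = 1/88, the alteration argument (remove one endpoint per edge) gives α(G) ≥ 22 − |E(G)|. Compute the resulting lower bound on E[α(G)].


E[|E(G)|] = C(22, 2)·p = 231 · (1/88) = 21/8.
E[α(G)] ≥ n − E[|E(G)|] = 22 − 21/8 = 155/8.
Numerically: ≈ 19.375000.
(This is only a lower bound; the true E[α(G)] may be larger.)

E[α(G)] ≥ 155/8 ≈ 19.375000.


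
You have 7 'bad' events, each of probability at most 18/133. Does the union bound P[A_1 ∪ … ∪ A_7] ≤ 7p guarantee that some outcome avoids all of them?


Union bound: P[∪_{i=1}^{7} A_i] ≤ Σ_i P[A_i] ≤ 7·p = 7·(18/133) = 18/19.
Numerically: 18/19 ≈ 0.94737.
Is 18/19 < 1? YES.
Since P[∪ A_i] ≤ 18/19 < 1, the complement has P[∩ A_i^c] ≥ 1 − 18/19 = 1/19 > 0, so some outcome avoids every A_i.

7·p = 18/19 ≈ 0.94737; existence CERTIFIED by the union bound.


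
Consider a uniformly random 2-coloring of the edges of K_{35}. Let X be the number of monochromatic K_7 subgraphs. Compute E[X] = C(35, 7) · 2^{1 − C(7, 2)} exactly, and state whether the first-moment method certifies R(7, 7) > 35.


E[X] = C(35, 7) · 2^{1 − 21} = 6724520 · 2^{−20} = 6724520/1048576.
As a reduced fraction: E[X] = 840565/131072 ≈ 6.4130020.
Is E[X] < 1? NO.
Since E[X] ≥ 1, the first-moment bound is inconclusive at n = 35; it does NOT by itself certify R(7, 7) > 35.

E[X] = 840565/131072 ≈ 6.4130020; E[X] ≥ 1; first-moment method inconclusive here.


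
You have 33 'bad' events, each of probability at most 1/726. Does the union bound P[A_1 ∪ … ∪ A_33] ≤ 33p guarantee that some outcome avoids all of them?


Union bound: P[∪_{i=1}^{33} A_i] ≤ Σ_i P[A_i] ≤ 33·p = 33·(1/726) = 1/22.
Numerically: 1/22 ≈ 0.045455.
Is 1/22 < 1? YES.
Since P[∪ A_i] ≤ 1/22 < 1, the complement has P[∩ A_i^c] ≥ 1 − 1/22 = 21/22 > 0, so some outcome avoids every A_i.

33·p = 1/22 ≈ 0.045455; existence CERTIFIED by the union bound.


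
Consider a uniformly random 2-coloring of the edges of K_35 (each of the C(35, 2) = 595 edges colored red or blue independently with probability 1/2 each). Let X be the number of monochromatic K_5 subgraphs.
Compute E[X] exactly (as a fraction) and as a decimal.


Let X = Σ_S X_S over the C(35, 5) = 324632 subsets S of size 5, where X_S = 1 if the K_5 on S is monochromatic.
For a fixed S, the K_5 on S has C(5, 2) = 10 edges. P[all 10 edges red] = (1/2)^10, and likewise for blue, so P[monochromatic] = 2·(1/2)^10 = 2^{1 − 10} = 1/512.
By linearity: E[X] = C(35, 5) · 2^{1 − 10} = 324632 · 1/512 = 40579/64.
Numerically: E[X] ≈ 634.047.

E[X] = C(35,5)·2^(1−C(5,2)) = 40579/64 ≈ 634.047.


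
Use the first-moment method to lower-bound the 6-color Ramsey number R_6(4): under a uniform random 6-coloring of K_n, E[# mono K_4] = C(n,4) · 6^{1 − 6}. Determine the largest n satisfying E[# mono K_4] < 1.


We need C(n, 4) · 6^{1 − 6} < 1, i.e. C(n, 4) < 6^{6 − 1} = 7776.
Check values of n near the boundary:
  n = 21: C(21, 4) = 5985; 5985 < 7776? YES
  n = 22: C(22, 4) = 7315; 7315 < 7776? YES
  n = 23: C(23, 4) = 8855; 8855 < 7776? NO
  n = 24: C(24, 4) = 10626; 10626 < 7776? NO
  n = 25: C(25, 4) = 12650; 12650 < 7776? NO
The largest n with C(n, 4) < 7776 is n = 22 (where E[X] = 7315/7776 ≈ 0.9407). Hence R_6(4) > 22, i.e. R_6(4) ≥ 23.

Largest n = 22; hence R_6(4) > 22.


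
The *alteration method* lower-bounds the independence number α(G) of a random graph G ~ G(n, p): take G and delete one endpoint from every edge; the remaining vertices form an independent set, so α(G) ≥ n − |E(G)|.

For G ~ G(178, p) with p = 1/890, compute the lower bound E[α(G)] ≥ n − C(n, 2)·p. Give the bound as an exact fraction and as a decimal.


E[|E(G)|] = C(178, 2)·p = 15753 · (1/890) = 177/10.
E[α(G)] ≥ n − E[|E(G)|] = 178 − 177/10 = 1603/10.
Numerically: ≈ 160.300000.
(This is only a lower bound; the true E[α(G)] may be larger.)

E[α(G)] ≥ 1603/10 ≈ 160.300000.


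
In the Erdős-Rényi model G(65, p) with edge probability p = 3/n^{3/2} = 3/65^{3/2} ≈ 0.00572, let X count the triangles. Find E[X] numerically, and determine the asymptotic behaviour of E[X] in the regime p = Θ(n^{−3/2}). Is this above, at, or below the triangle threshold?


Number of potential triangles: C(65, 3) = 43680.
Each occurs with probability p³ ≈ (0.00572)³ ≈ 1.87609e-07.
By linearity: E[X] = C(65, 3)·p³ ≈ 43680 · 1.87609e-07 ≈ 0.008.
Since α = 3/2 > 1, p = c/n^{3/2} = o(1/n) is below the triangle threshold p ~ 1/n. Asymptotically E[X] ~ (c³/6)·n^{3(1−α)} = (3³/6)·n^{-1.5} → 0, so by Markov's inequality G has no triangles w.h.p.

E[X] ≈ 0.008; in regime p = Θ(1/n^{3/2}) E[X] tends to 0 (below the triangle threshold p ~ 1/n).


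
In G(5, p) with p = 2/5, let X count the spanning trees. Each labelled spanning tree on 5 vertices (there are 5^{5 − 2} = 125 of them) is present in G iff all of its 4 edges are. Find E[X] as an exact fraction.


K_5 has 5^{5 − 2} = 125 labelled spanning trees.
For each such spanning tree H, let X_H = 1 if all 4 edges of H are present in G. Then P[X_H = 1] = p^{4} = (2/5)^{4} = 16/625.
By linearity: E[X] = Σ_H E[X_H] = 125 · p^{4} = 125 · 16/625 = 16/5.
Numerically: E[X] ≈ 3.2.

E[X] = 125 · (2/5)^{4} = 16/5 ≈ 3.2.


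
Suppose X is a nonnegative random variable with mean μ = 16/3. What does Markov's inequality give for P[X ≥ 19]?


μ = E[X] = 16/3, a = 19.
Markov: P[X ≥ 19] ≤ μ/a = (16/3)/19 = 16/57.
Numerically: ≈ 0.281.
(Since a = 19 > μ = 5.333, the bound 16/57 is < 1 and informative.)

P[X ≥ 19] ≤ 16/57 ≈ 0.281.


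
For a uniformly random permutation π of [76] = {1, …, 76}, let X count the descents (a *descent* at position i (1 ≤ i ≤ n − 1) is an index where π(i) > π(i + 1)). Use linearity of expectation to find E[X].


Write X = Σ X_I over i = 1, …, 75, with X_I the indicator of one descent.
There are 75 indicators.
For each fixed i, the pair (π(i), π(i+1)) is a uniformly random ordered pair of distinct values from {1, …, 76}; by symmetry P[π(i) > π(i+1)] = 1/2.
By linearity: E[X] = 75 · (1/2) = (76 − 1) · (1/2) = 75/2 ≈ 37.50000.

E[X] = 75/2 = 37.50000.


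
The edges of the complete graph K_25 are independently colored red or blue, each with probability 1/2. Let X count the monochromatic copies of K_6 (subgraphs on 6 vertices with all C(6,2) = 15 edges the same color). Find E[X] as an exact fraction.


Let X = Σ_S X_S over the C(25, 6) = 177100 subsets S of size 6, where X_S = 1 if the K_6 on S is monochromatic.
For a fixed S, the K_6 on S has C(6, 2) = 15 edges. P[all 15 edges red] = (1/2)^15, and likewise for blue, so P[monochromatic] = 2·(1/2)^15 = 2^{1 − 15} = 1/16384.
By linearity of expectation: E[X] = C(25, 6) · 2^{1 − 15} = 177100 · 1/16384 = 44275/4096.
Numerically: E[X] ≈ 10.8093.

E[X] = C(25,6)·2^(1−C(6,2)) = 44275/4096 ≈ 10.8093.


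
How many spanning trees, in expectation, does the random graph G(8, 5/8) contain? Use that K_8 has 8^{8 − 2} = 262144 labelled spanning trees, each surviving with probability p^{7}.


K_8 has 8^{8 − 2} = 262144 labelled spanning trees.
For each such spanning tree H, let X_H = 1 if all 7 edges of H are present in G. Then P[X_H = 1] = p^{7} = (5/8)^{7} = 78125/2097152.
Summing the indicators: E[X] = Σ_H E[X_H] = 262144 · p^{7} = 262144 · 78125/2097152 = 78125/8.
Numerically: E[X] ≈ 9765.62.

E[X] = 262144 · (5/8)^{7} = 78125/8 ≈ 9765.62.


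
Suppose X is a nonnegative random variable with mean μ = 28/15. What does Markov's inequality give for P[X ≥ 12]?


μ = E[X] = 28/15, a = 12.
Markov: P[X ≥ 12] ≤ μ/a = (28/15)/12 = 7/45.
Numerically: ≈ 0.156.
(Since a = 12 > μ = 1.867, the bound 7/45 is < 1 and informative.)

P[X ≥ 12] ≤ 7/45 ≈ 0.156.


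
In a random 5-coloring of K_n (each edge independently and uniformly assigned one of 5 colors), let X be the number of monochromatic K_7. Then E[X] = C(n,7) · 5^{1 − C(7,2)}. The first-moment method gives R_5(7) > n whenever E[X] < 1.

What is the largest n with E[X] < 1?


We need C(n, 7) · 5^{1 − 21} < 1, i.e. C(n, 7) < 5^{21 − 1} = 95367431640625.
Check values of n near the boundary:
  n = 335: C(335, 7) = 88202498238195; 88202498238195 < 95367431640625? YES
  n = 336: C(336, 7) = 90079147136880; 90079147136880 < 95367431640625? YES
  n = 337: C(337, 7) = 91989916924632; 91989916924632 < 95367431640625? YES
  n = 338: C(338, 7) = 93935323022736; 93935323022736 < 95367431640625? YES
  n = 339: C(339, 7) = 95915887062372; 95915887062372 < 95367431640625? NO
  n = 340: C(340, 7) = 97932136940560; 97932136940560 < 95367431640625? NO
  n = 341: C(341, 7) = 99984606876440; 99984606876440 < 95367431640625? NO
The largest n with C(n, 7) < 95367431640625 is n = 338 (where E[X] = 93935323022736/95367431640625 ≈ 0.985). Hence R_5(7) > 338, i.e. R_5(7) ≥ 339.

Largest n = 338; hence R_5(7) > 338.


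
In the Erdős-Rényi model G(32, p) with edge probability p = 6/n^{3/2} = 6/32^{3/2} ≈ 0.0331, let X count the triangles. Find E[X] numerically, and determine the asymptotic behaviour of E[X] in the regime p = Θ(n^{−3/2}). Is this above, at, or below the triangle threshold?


Number of potential triangles: C(32, 3) = 4960.
Each occurs with probability p³ ≈ (0.0331)³ ≈ 3.64149e-05.
By linearity: E[X] = C(32, 3)·p³ ≈ 4960 · 3.64149e-05 ≈ 0.181.
Since α = 3/2 > 1, p = c/n^{3/2} = o(1/n) is below the triangle threshold p ~ 1/n. Asymptotically E[X] ~ (c³/6)·n^{3(1−α)} = (6³/6)·n^{-1.5} → 0, so by Markov's inequality G has no triangles w.h.p.

E[X] ≈ 0.181; in regime p = Θ(1/n^{3/2}) E[X] tends to 0 (below the triangle threshold p ~ 1/n).


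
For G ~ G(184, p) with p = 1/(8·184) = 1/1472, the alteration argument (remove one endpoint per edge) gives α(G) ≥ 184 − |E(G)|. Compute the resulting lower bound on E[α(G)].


E[|E(G)|] = C(184, 2)·p = 16836 · (1/1472) = 183/16.
E[α(G)] ≥ n − E[|E(G)|] = 184 − 183/16 = 2761/16.
Numerically: ≈ 172.562.
(This is only a lower bound; the true E[α(G)] may be larger.)

E[α(G)] ≥ 2761/16 ≈ 172.562.


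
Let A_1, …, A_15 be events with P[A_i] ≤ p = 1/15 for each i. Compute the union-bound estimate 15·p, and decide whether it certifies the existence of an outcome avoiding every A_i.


Union bound: P[∪_{i=1}^{15} A_i] ≤ Σ_i P[A_i] ≤ 15·p = 15·(1/15) = 1.
Numerically: 1 ≈ 1.00000.
Is 1 < 1? NO.
Since the bound 1 is ≥ 1, the union bound is uninformative here; it does NOT by itself certify existence.

15·p = 1 ≈ 1.00000; existence NOT certified by the union bound.


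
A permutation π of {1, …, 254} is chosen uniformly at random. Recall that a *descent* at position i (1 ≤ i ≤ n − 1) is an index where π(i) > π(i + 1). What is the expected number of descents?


Write X = Σ X_I over i = 1, …, 253, with X_I the indicator of one descent.
There are 253 indicators.
For each fixed i, the pair (π(i), π(i+1)) is a uniformly random ordered pair of distinct values from {1, …, 254}; by symmetry P[π(i) > π(i+1)] = 1/2.
By linearity: E[X] = 253 · (1/2) = (254 − 1) · (1/2) = 253/2 ≈ 126.5000.

E[X] = 253/2 = 126.5000.


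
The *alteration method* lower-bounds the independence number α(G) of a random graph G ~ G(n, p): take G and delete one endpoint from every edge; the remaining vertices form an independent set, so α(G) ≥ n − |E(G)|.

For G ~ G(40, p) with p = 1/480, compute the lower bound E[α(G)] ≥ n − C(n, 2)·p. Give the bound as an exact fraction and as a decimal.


E[|E(G)|] = C(40, 2)·p = 780 · (1/480) = 13/8.
E[α(G)] ≥ n − E[|E(G)|] = 40 − 13/8 = 307/8.
Numerically: ≈ 38.375.
(This is only a lower bound; the true E[α(G)] may be larger.)

E[α(G)] ≥ 307/8 ≈ 38.375.


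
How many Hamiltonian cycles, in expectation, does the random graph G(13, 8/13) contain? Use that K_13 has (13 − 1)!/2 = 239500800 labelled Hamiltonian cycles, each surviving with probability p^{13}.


K_13 has (13 − 1)!/2 = 239500800 labelled Hamiltonian cycles.
For each such Hamiltonian cycle H, let X_H = 1 if all 13 edges of H are present in G. Then P[X_H = 1] = p^{13} = (8/13)^{13} = 549755813888/302875106592253.
By linearity of expectation: E[X] = Σ_H E[X_H] = 239500800 · p^{13} = 239500800 · 549755813888/302875106592253 = 131666957230827110400/302875106592253.
Numerically: E[X] ≈ 4.3472e+05.

E[X] = 239500800 · (8/13)^{13} = 131666957230827110400/302875106592253 ≈ 4.3472e+05.


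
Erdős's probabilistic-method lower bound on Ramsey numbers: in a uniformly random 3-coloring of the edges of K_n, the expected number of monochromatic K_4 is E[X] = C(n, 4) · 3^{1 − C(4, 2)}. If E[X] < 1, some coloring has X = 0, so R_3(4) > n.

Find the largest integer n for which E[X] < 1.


We need C(n, 4) · 3^{1 − 6} < 1, i.e. C(n, 4) < 3^{6 − 1} = 243.
Check values of n near the boundary:
  n = 6: C(6, 4) = 15; 15 < 243? YES
  n = 7: C(7, 4) = 35; 35 < 243? YES
  n = 8: C(8, 4) = 70; 70 < 243? YES
  n = 9: C(9, 4) = 126; 126 < 243? YES
  n = 10: C(10, 4) = 210; 210 < 243? YES
  n = 11: C(11, 4) = 330; 330 < 243? NO
  n = 12: C(12, 4) = 495; 495 < 243? NO
The largest n with C(n, 4) < 243 is n = 10 (where E[X] = 70/81 ≈ 0.86420). Hence R_3(4) > 10, i.e. R_3(4) ≥ 11.

Largest n = 10; hence R_3(4) > 10.


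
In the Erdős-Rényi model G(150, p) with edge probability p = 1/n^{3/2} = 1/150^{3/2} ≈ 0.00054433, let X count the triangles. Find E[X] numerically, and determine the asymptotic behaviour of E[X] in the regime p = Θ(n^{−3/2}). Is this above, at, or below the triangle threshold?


Number of potential triangles: C(150, 3) = 551300.
Each occurs with probability p³ ≈ (0.00054433)³ ≈ 1.6128328e-10.
By linearity: E[X] = C(150, 3)·p³ ≈ 551300 · 1.6128328e-10 ≈ 0.00009.
Since α = 3/2 > 1, p = c/n^{3/2} = o(1/n) is below the triangle threshold p ~ 1/n. Asymptotically E[X] ~ (c³/6)·n^{3(1−α)} = (1³/6)·n^{-1.5} → 0, so by Markov's inequality G has no triangles w.h.p.

E[X] ≈ 0.00009; in regime p = Θ(1/n^{3/2}) E[X] tends to 0 (below the triangle threshold p ~ 1/n).


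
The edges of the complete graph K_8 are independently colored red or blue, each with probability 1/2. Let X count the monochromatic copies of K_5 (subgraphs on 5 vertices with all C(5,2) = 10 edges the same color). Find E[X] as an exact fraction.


Let X = Σ_S X_S over the C(8, 5) = 56 subsets S of size 5, where X_S = 1 if the K_5 on S is monochromatic.
For a fixed S, the K_5 on S has C(5, 2) = 10 edges. P[all 10 edges red] = (1/2)^10, and likewise for blue, so P[monochromatic] = 2·(1/2)^10 = 2^{1 − 10} = 1/512.
By linearity of expectation: E[X] = C(8, 5) · 2^{1 − 10} = 56 · 1/512 = 7/64.
Numerically: E[X] ≈ 0.109.

E[X] = C(8,5)·2^(1−C(5,2)) = 7/64 ≈ 0.109.


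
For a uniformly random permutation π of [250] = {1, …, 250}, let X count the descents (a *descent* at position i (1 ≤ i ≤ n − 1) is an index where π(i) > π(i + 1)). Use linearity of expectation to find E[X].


Write X = Σ X_I over i = 1, …, 249, with X_I the indicator of one descent.
There are 249 indicators.
For each fixed i, the pair (π(i), π(i+1)) is a uniformly random ordered pair of distinct values from {1, …, 250}; by symmetry P[π(i) > π(i+1)] = 1/2.
By linearity: E[X] = 249 · (1/2) = (250 − 1) · (1/2) = 249/2 ≈ 124.500000.

E[X] = 249/2 = 124.500000.


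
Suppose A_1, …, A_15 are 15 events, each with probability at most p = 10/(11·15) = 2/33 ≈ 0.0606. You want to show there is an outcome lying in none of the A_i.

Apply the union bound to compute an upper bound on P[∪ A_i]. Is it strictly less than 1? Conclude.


Union bound: P[∪_{i=1}^{15} A_i] ≤ Σ_i P[A_i] ≤ 15·p = 15·(2/33) = 10/11.
Numerically: 10/11 ≈ 0.9091.
Is 10/11 < 1? YES.
Since P[∪ A_i] ≤ 10/11 < 1, the complement has P[∩ A_i^c] ≥ 1 − 10/11 = 1/11 > 0, so some outcome avoids every A_i.

15·p = 10/11 ≈ 0.9091; existence CERTIFIED by the union bound.


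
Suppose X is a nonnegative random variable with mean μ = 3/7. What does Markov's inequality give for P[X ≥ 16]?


μ = E[X] = 3/7, a = 16.
Markov: P[X ≥ 16] ≤ μ/a = (3/7)/16 = 3/112.
Numerically: ≈ 0.026786.
(Since a = 16 > μ = 0.428571, the bound 3/112 is < 1 and informative.)

P[X ≥ 16] ≤ 3/112 ≈ 0.026786.


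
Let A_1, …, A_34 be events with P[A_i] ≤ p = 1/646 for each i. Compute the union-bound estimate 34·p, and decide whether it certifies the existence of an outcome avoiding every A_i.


Union bound: P[∪_{i=1}^{34} A_i] ≤ Σ_i P[A_i] ≤ 34·p = 34·(1/646) = 1/19.
Numerically: 1/19 ≈ 0.052632.
Is 1/19 < 1? YES.
Since P[∪ A_i] ≤ 1/19 < 1, the complement has P[∩ A_i^c] ≥ 1 − 1/19 = 18/19 > 0, so some outcome avoids every A_i.

34·p = 1/19 ≈ 0.052632; existence CERTIFIED by the union bound.


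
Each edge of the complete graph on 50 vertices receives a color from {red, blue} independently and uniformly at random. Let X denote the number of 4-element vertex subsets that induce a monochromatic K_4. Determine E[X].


Let X = Σ_S X_S over the C(50, 4) = 230300 subsets S of size 4, where X_S = 1 if the K_4 on S is monochromatic.
For a fixed S, the K_4 on S has C(4, 2) = 6 edges. P[all 6 edges red] = (1/2)^6, and likewise for blue, so P[monochromatic] = 2·(1/2)^6 = 2^{1 − 6} = 1/32.
By linearity of expectation: E[X] = C(50, 4) · 2^{1 − 6} = 230300 · 1/32 = 57575/8.
Numerically: E[X] ≈ 7196.875000.

E[X] = C(50,4)·2^(1−C(4,2)) = 57575/8 ≈ 7196.875000.


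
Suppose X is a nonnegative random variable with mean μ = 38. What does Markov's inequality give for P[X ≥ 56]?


μ = E[X] = 38, a = 56.
Markov: P[X ≥ 56] ≤ μ/a = (38)/56 = 19/28.
Numerically: ≈ 0.678571.
(Since a = 56 > μ = 38.000000, the bound 19/28 is < 1 and informative.)

P[X ≥ 56] ≤ 19/28 ≈ 0.678571.


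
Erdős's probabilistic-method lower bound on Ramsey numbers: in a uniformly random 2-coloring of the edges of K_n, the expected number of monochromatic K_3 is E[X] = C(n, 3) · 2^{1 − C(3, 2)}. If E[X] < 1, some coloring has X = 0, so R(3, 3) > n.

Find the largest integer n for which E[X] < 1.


We need C(n, 3) · 2^{1 − 3} < 1, i.e. C(n, 3) < 2^{3 − 1} = 4.
Check values of n near the boundary:
  n = 3: C(3, 3) = 1; 1 < 4? YES
  n = 4: C(4, 3) = 4; 4 < 4? NO
  n = 5: C(5, 3) = 10; 10 < 4? NO
The largest n with C(n, 3) < 4 is n = 3 (where E[X] = 1/4 ≈ 0.250000). Hence R(3, 3) > 3, i.e. R(3, 3) ≥ 4.

Largest n = 3; hence R(3, 3) > 3.


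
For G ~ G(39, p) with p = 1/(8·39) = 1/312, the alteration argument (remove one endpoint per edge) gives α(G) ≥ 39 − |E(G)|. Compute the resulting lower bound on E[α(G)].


E[|E(G)|] = C(39, 2)·p = 741 · (1/312) = 19/8.
E[α(G)] ≥ n − E[|E(G)|] = 39 − 19/8 = 293/8.
Numerically: ≈ 36.625000.
(This is only a lower bound; the true E[α(G)] may be larger.)

E[α(G)] ≥ 293/8 ≈ 36.625000.


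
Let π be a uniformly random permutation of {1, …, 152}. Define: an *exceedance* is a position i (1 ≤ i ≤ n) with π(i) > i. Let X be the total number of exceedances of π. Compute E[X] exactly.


Write X = Σ_{i=1}^{152} X_i, where X_i = 1_{π(i) > i}.
For each fixed i, π(i) is uniform over {1, …, 152} (marginal of a uniform permutation), so P[π(i) > i] = (n − i)/n. Summing: Σ_{i=1}^{152} (n − i)/n = (0 + 1 + … + 151)/152 = 152(152 − 1)/(2·152) = (152 − 1)/2.
Hence E[X] = Σ_{i=1}^{152} (152 − i)/152 = 151/2 ≈ 75.5000.

E[X] = 151/2 = 75.5000.


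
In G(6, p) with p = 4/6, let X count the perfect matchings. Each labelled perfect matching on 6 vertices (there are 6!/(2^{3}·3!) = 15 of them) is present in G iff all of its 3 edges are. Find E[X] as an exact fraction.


K_6 has 6!/(2^{3}·3!) = 15 labelled perfect matchings.
For each such perfect matching H, let X_H = 1 if all 3 edges of H are present in G. Then P[X_H = 1] = p^{3} = (2/3)^{3} = 8/27.
Summing the indicators: E[X] = Σ_H E[X_H] = 15 · p^{3} = 15 · 8/27 = 40/9.
Numerically: E[X] ≈ 4.444.

E[X] = 15 · (2/3)^{3} = 40/9 ≈ 4.444.


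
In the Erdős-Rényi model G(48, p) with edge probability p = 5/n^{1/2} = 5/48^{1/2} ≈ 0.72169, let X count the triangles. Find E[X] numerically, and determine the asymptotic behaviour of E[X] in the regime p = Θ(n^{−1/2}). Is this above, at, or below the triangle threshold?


Number of potential triangles: C(48, 3) = 17296.
Each occurs with probability p³ ≈ (0.72169)³ ≈ 3.7587908e-01.
By linearity: E[X] = C(48, 3)·p³ ≈ 17296 · 3.7587908e-01 ≈ 6501.20459.
Since α = 1/2 < 1, p = c/n^{1/2} ≫ 1/n is above the triangle threshold p ~ 1/n. Asymptotically E[X] ~ (c³/6)·n^{3(1−α)} = (5³/6)·n^{1.5} → ∞; triangles are abundant w.h.p.

E[X] ≈ 6501.20459; in regime p = Θ(1/n^{1/2}) E[X] diverges (above the triangle threshold p ~ 1/n).


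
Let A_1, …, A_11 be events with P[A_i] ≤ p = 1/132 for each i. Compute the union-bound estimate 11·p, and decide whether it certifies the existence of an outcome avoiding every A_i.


Union bound: P[∪_{i=1}^{11} A_i] ≤ Σ_i P[A_i] ≤ 11·p = 11·(1/132) = 1/12.
Numerically: 1/12 ≈ 0.083.
Is 1/12 < 1? YES.
Since P[∪ A_i] ≤ 1/12 < 1, the complement has P[∩ A_i^c] ≥ 1 − 1/12 = 11/12 > 0, so some outcome avoids every A_i.

11·p = 1/12 ≈ 0.083; existence CERTIFIED by the union bound.


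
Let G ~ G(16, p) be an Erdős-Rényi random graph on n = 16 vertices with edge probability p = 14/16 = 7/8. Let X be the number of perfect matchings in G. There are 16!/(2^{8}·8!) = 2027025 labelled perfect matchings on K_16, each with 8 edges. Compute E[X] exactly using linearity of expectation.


K_16 has 16!/(2^{8}·8!) = 2027025 labelled perfect matchings.
For each such perfect matching H, let X_H = 1 if all 8 edges of H are present in G. Then P[X_H = 1] = p^{8} = (7/8)^{8} = 5764801/16777216.
Summing the indicators: E[X] = Σ_H E[X_H] = 2027025 · p^{8} = 2027025 · 5764801/16777216 = 11685395747025/16777216.
Numerically: E[X] ≈ 696504.

E[X] = 2027025 · (7/8)^{8} = 11685395747025/16777216 ≈ 696504.


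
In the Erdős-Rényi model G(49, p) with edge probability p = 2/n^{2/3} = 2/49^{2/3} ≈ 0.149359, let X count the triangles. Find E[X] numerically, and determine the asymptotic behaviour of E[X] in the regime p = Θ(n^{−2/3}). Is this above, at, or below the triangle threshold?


Number of potential triangles: C(49, 3) = 18424.
Each occurs with probability p³ ≈ (0.149359)³ ≈ 3.33194502e-03.
By linearity: E[X] = C(49, 3)·p³ ≈ 18424 · 3.33194502e-03 ≈ 61.387755.
Since α = 2/3 < 1, p = c/n^{2/3} ≫ 1/n is above the triangle threshold p ~ 1/n. Asymptotically E[X] ~ (c³/6)·n^{3(1−α)} = (2³/6)·n^{1} → ∞; triangles are abundant w.h.p.

E[X] ≈ 61.387755; in regime p = Θ(1/n^{2/3}) E[X] diverges (above the triangle threshold p ~ 1/n).


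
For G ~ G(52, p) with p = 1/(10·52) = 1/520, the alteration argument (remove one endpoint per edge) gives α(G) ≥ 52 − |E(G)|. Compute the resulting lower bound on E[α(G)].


E[|E(G)|] = C(52, 2)·p = 1326 · (1/520) = 51/20.
E[α(G)] ≥ n − E[|E(G)|] = 52 − 51/20 = 989/20.
Numerically: ≈ 49.450.
(This is only a lower bound; the true E[α(G)] may be larger.)

E[α(G)] ≥ 989/20 ≈ 49.450.


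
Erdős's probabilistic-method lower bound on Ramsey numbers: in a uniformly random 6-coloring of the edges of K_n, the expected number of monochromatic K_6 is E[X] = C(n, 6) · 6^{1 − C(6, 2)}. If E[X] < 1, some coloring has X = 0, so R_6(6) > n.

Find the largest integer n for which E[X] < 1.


We need C(n, 6) · 6^{1 − 15} < 1, i.e. C(n, 6) < 6^{15 − 1} = 78364164096.
Check values of n near the boundary:
  n = 193: C(193, 6) = 66364016544; 66364016544 < 78364164096? YES
  n = 194: C(194, 6) = 68482017072; 68482017072 < 78364164096? YES
  n = 195: C(195, 6) = 70656049360; 70656049360 < 78364164096? YES
  n = 196: C(196, 6) = 72887293024; 72887293024 < 78364164096? YES
  n = 197: C(197, 6) = 75176946208; 75176946208 < 78364164096? YES
  n = 198: C(198, 6) = 77526225777; 77526225777 < 78364164096? YES
  n = 199: C(199, 6) = 79936367511; 79936367511 < 78364164096? NO
  n = 200: C(200, 6) = 82408626300; 82408626300 < 78364164096? NO
The largest n with C(n, 6) < 78364164096 is n = 198 (where E[X] = 25842075259/26121388032 ≈ 0.989307). Hence R_6(6) > 198, i.e. R_6(6) ≥ 199.

Largest n = 198; hence R_6(6) > 198.


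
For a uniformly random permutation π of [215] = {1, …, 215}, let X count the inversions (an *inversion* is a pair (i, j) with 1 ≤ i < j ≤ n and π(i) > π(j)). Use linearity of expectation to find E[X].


Write X = Σ X_I over the C(215, 2) = 23005 pairs i < j, with X_I the indicator of one inversion.
There are 23005 indicators.
For each fixed pair i < j, the values π(i) and π(j) are two distinct elements of {1, …, 215} in uniformly random order; by symmetry P[π(i) > π(j)] = 1/2.
By linearity: E[X] = 23005 · (1/2) = C(215, 2) · (1/2) = 23005/2 = 23005/2 ≈ 11502.50000.

E[X] = 23005/2 = 11502.50000.


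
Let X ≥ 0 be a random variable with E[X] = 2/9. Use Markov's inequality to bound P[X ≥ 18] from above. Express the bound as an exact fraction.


μ = E[X] = 2/9, a = 18.
Markov: P[X ≥ 18] ≤ μ/a = (2/9)/18 = 1/81.
Numerically: ≈ 0.01235.
(Since a = 18 > μ = 0.22222, the bound 1/81 is < 1 and informative.)

P[X ≥ 18] ≤ 1/81 ≈ 0.01235.


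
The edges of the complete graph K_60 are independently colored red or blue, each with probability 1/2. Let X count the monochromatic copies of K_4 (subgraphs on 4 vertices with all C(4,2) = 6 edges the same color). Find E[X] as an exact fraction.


Let X = Σ_S X_S over the C(60, 4) = 487635 subsets S of size 4, where X_S = 1 if the K_4 on S is monochromatic.
For a fixed S, the K_4 on S has C(4, 2) = 6 edges. P[all 6 edges red] = (1/2)^6, and likewise for blue, so P[monochromatic] = 2·(1/2)^6 = 2^{1 − 6} = 1/32.
Summing: E[X] = C(60, 4) · 2^{1 − 6} = 487635 · 1/32 = 487635/32.
Numerically: E[X] ≈ 15238.59375.

E[X] = C(60,4)·2^(1−C(4,2)) = 487635/32 ≈ 15238.59375.


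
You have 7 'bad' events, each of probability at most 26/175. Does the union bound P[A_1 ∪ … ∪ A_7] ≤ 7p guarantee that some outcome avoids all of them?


Union bound: P[∪_{i=1}^{7} A_i] ≤ Σ_i P[A_i] ≤ 7·p = 7·(26/175) = 26/25.
Numerically: 26/25 ≈ 1.0400000.
Is 26/25 < 1? NO.
Since the bound 26/25 is ≥ 1, the union bound is uninformative here; it does NOT by itself certify existence.

7·p = 26/25 ≈ 1.0400000; existence NOT certified by the union bound.


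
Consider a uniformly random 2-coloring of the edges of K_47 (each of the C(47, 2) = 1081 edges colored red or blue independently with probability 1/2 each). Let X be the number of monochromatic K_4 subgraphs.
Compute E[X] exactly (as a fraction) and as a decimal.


Let X = Σ_S X_S over the C(47, 4) = 178365 subsets S of size 4, where X_S = 1 if the K_4 on S is monochromatic.
For a fixed S, the K_4 on S has C(4, 2) = 6 edges. P[all 6 edges red] = (1/2)^6, and likewise for blue, so P[monochromatic] = 2·(1/2)^6 = 2^{1 − 6} = 1/32.
Summing: E[X] = C(47, 4) · 2^{1 − 6} = 178365 · 1/32 = 178365/32.
Numerically: E[X] ≈ 5573.90625.

E[X] = C(47,4)·2^(1−C(4,2)) = 178365/32 ≈ 5573.90625.


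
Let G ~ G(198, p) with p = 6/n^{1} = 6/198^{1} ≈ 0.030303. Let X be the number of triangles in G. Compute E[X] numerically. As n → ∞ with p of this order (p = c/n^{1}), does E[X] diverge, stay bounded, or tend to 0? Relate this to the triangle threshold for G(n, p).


Number of potential triangles: C(198, 3) = 1274196.
Each occurs with probability p³ ≈ (0.030303)³ ≈ 2.7826474e-05.
By linearity: E[X] = C(198, 3)·p³ ≈ 1274196 · 2.7826474e-05 ≈ 35.45638.
Here α = 1, so p = 6/n is exactly at the triangle threshold p ~ 1/n. Asymptotically E[X] → c³/6 = 6³/6 = 36 ≈ 36.00000, a bounded constant. In this regime the triangle count is asymptotically Poisson(c³/6).

E[X] ≈ 35.45638; in regime p = Θ(1/n^{1}) E[X] stays bounded (at the triangle threshold p ~ 1/n).


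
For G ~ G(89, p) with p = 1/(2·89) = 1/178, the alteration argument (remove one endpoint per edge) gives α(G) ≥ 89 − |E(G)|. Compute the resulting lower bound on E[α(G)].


E[|E(G)|] = C(89, 2)·p = 3916 · (1/178) = 22.
E[α(G)] ≥ n − E[|E(G)|] = 89 − 22 = 67.
Numerically: ≈ 67.000.
(This is only a lower bound; the true E[α(G)] may be larger.)

E[α(G)] ≥ 67 ≈ 67.000.


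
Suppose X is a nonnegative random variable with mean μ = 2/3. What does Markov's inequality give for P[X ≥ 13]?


μ = E[X] = 2/3, a = 13.
Markov: P[X ≥ 13] ≤ μ/a = (2/3)/13 = 2/39.
Numerically: ≈ 0.051282.
(Since a = 13 > μ = 0.666667, the bound 2/39 is < 1 and informative.)

P[X ≥ 13] ≤ 2/39 ≈ 0.051282.


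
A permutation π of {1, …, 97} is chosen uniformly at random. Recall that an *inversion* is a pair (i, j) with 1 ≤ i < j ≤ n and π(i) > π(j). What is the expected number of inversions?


Write X = Σ X_I over the C(97, 2) = 4656 pairs i < j, with X_I the indicator of one inversion.
There are 4656 indicators.
For each fixed pair i < j, the values π(i) and π(j) are two distinct elements of {1, …, 97} in uniformly random order; by symmetry P[π(i) > π(j)] = 1/2.
By linearity: E[X] = 4656 · (1/2) = C(97, 2) · (1/2) = 4656/2 = 2328 ≈ 2328.000.

E[X] = 2328 = 2328.000.


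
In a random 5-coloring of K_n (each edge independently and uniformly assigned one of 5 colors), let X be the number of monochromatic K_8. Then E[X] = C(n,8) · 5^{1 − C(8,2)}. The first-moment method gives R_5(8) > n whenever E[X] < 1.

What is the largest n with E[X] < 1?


We need C(n, 8) · 5^{1 − 28} < 1, i.e. C(n, 8) < 5^{28 − 1} = 7450580596923828125.
Check values of n near the boundary:
  n = 859: C(859, 8) = 7115855595170747139; 7115855595170747139 < 7450580596923828125? YES
  n = 860: C(860, 8) = 7182671140665308145; 7182671140665308145 < 7450580596923828125? YES
  n = 861: C(861, 8) = 7250034996615275865; 7250034996615275865 < 7450580596923828125? YES
  n = 862: C(862, 8) = 7317951015318931845; 7317951015318931845 < 7450580596923828125? YES
  n = 863: C(863, 8) = 7386423071602617757; 7386423071602617757 < 7450580596923828125? YES
  n = 864: C(864, 8) = 7455455062926006708; 7455455062926006708 < 7450580596923828125? NO
  n = 865: C(865, 8) = 7525050909487743060; 7525050909487743060 < 7450580596923828125? NO
The largest n with C(n, 8) < 7450580596923828125 is n = 863 (where E[X] = 7386423071602617757/7450580596923828125 ≈ 0.991389). Hence R_5(8) > 863, i.e. R_5(8) ≥ 864.

Largest n = 863; hence R_5(8) > 863.


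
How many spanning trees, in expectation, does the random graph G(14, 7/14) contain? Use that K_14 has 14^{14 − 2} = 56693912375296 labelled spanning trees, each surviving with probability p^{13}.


K_14 has 14^{14 − 2} = 56693912375296 labelled spanning trees.
For each such spanning tree H, let X_H = 1 if all 13 edges of H are present in G. Then P[X_H = 1] = p^{13} = (1/2)^{13} = 1/8192.
By linearity of expectation: E[X] = Σ_H E[X_H] = 56693912375296 · p^{13} = 56693912375296 · 1/8192 = 13841287201/2.
Numerically: E[X] ≈ 6.92e+09.

E[X] = 56693912375296 · (1/2)^{13} = 13841287201/2 ≈ 6.92e+09.


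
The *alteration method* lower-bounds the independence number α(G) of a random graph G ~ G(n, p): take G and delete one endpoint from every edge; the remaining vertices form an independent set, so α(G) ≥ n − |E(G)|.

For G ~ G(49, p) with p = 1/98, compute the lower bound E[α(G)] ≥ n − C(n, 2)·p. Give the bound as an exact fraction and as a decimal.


E[|E(G)|] = C(49, 2)·p = 1176 · (1/98) = 12.
E[α(G)] ≥ n − E[|E(G)|] = 49 − 12 = 37.
Numerically: ≈ 37.000.
(This is only a lower bound; the true E[α(G)] may be larger.)

E[α(G)] ≥ 37 ≈ 37.000.


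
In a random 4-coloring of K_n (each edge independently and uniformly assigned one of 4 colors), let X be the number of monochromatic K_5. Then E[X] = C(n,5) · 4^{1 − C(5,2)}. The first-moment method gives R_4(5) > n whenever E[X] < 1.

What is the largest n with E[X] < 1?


We need C(n, 5) · 4^{1 − 10} < 1, i.e. C(n, 5) < 4^{10 − 1} = 262144.
Check values of n near the boundary:
  n = 27: C(27, 5) = 80730; 80730 < 262144? YES
  n = 28: C(28, 5) = 98280; 98280 < 262144? YES
  n = 29: C(29, 5) = 118755; 118755 < 262144? YES
  n = 30: C(30, 5) = 142506; 142506 < 262144? YES
  n = 31: C(31, 5) = 169911; 169911 < 262144? YES
  n = 32: C(32, 5) = 201376; 201376 < 262144? YES
  n = 33: C(33, 5) = 237336; 237336 < 262144? YES
  n = 34: C(34, 5) = 278256; 278256 < 262144? NO
The largest n with C(n, 5) < 262144 is n = 33 (where E[X] = 29667/32768 ≈ 0.905). Hence R_4(5) > 33, i.e. R_4(5) ≥ 34.

Largest n = 33; hence R_4(5) > 33.


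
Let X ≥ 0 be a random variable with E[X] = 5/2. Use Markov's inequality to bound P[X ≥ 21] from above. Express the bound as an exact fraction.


μ = E[X] = 5/2, a = 21.
Markov: P[X ≥ 21] ≤ μ/a = (5/2)/21 = 5/42.
Numerically: ≈ 0.11905.
(Since a = 21 > μ = 2.50000, the bound 5/42 is < 1 and informative.)

P[X ≥ 21] ≤ 5/42 ≈ 0.11905.


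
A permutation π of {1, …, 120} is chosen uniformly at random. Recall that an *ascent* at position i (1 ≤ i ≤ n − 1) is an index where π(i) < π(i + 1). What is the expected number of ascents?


Write X = Σ X_I over i = 1, …, 119, with X_I the indicator of one ascent.
There are 119 indicators.
For each fixed i, the pair (π(i), π(i+1)) is a uniformly random ordered pair of distinct values from {1, …, 120}; by symmetry P[π(i) < π(i+1)] = 1/2.
By linearity: E[X] = 119 · (1/2) = (120 − 1) · (1/2) = 119/2 ≈ 59.5000.

E[X] = 119/2 = 59.5000.


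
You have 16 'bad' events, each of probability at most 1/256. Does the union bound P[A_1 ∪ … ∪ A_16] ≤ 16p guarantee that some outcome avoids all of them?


Union bound: P[∪_{i=1}^{16} A_i] ≤ Σ_i P[A_i] ≤ 16·p = 16·(1/256) = 1/16.
Numerically: 1/16 ≈ 0.06250.
Is 1/16 < 1? YES.
Since P[∪ A_i] ≤ 1/16 < 1, the complement has P[∩ A_i^c] ≥ 1 − 1/16 = 15/16 > 0, so some outcome avoids every A_i.

16·p = 1/16 ≈ 0.06250; existence CERTIFIED by the union bound.


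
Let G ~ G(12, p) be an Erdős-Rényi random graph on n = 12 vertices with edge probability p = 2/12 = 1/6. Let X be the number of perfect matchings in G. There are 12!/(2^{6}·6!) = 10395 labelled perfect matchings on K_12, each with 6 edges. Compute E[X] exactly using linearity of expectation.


K_12 has 12!/(2^{6}·6!) = 10395 labelled perfect matchings.
For each such perfect matching H, let X_H = 1 if all 6 edges of H are present in G. Then P[X_H = 1] = p^{6} = (1/6)^{6} = 1/46656.
By linearity: E[X] = Σ_H E[X_H] = 10395 · p^{6} = 10395 · 1/46656 = 385/1728.
Numerically: E[X] ≈ 0.2228.

E[X] = 10395 · (1/6)^{6} = 385/1728 ≈ 0.2228.
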